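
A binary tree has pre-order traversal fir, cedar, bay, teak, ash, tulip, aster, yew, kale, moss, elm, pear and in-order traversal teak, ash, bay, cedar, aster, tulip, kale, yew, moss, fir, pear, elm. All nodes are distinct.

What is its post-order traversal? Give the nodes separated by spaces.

The first element of pre-order is the root; it splits in-order into left and right subtrees.
Root fir: left subtree has 9 nodes {teak, ash, bay, cedar, aster, tulip, kale, yew, moss}, right has 2 {pear, elm}.
  Root cedar: left subtree has 3 nodes {teak, ash, bay}, right has 5 {aster, tulip, kale, yew, moss}.
    Root bay: left subtree has 2 nodes {teak, ash}, right has 0 { }.
      Root teak: left subtree has 0 nodes { }, right has 1 {ash}.
    Root tulip: left subtree has 1 node {aster}, right has 3 {kale, yew, moss}.
      Root yew: left subtree has 1 node {kale}, right has 1 {moss}.
  Root elm: left subtree has 1 node {pear}, right has 0 { }.

ash teak bay aster kale moss yew tulip cedar pear elm fir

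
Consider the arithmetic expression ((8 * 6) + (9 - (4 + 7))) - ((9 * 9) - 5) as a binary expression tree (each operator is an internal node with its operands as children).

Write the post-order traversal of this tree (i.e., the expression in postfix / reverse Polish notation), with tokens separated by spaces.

8 6 * 9 4 7 + - + 9 9 * 5 - -

Post-order on an expression tree gives postfix notation: for each operator, emit left operand, right operand, then the operator.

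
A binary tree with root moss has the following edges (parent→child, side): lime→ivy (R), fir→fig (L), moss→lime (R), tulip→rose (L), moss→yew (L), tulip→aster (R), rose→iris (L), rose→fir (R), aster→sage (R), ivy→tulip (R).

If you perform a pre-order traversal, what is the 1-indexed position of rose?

Pre-order visits the node, then its left subtree, then its right subtree.
Visit moss.
At moss: go left to yew.
  yew is a leaf — visit yew.
At moss: go right to lime.
  Visit lime.
  At lime: no left child.
  At lime: go right to ivy.
    Visit ivy.
    At ivy: no left child.
    At ivy: go right to tulip.
      Visit tulip.
      At tulip: go left to rose.
        Visit rose.
        At rose: go left to iris.
          iris is a leaf — visit iris.
        At rose: go right to fir.
          Visit fir.
          At fir: go left to fig.
            fig is a leaf — visit fig.
          At fir: no right child.
      At tulip: go right to aster.
        Visit aster.
        At aster: no left child.
        At aster: go right to sage.
          sage is a leaf — visit sage.
Full pre-order sequence: moss, yew, lime, ivy, tulip, rose, iris, fir, fig, aster, sage.

6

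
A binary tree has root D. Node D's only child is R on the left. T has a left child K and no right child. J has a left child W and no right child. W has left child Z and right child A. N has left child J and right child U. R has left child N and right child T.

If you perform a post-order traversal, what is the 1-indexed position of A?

Post-order visits the left subtree, then the right subtree, then the node.
At D: go left to R.
  At R: go left to N.
    At N: go left to J.
      At J: go left to W.
        At W: go left to Z.
          Z is a leaf — visit Z.
        At W: go right to A.
          A is a leaf — visit A.
        Visit W.
      At J: no right child.
      Visit J.
    At N: go right to U.
      U is a leaf — visit U.
    Visit N.
  At R: go right to T.
    At T: go left to K.
      K is a leaf — visit K.
    At T: no right child.
    Visit T.
  Visit R.
At D: no right child.
Visit D.
Full post-order sequence: Z, A, W, J, U, N, K, T, R, D.

2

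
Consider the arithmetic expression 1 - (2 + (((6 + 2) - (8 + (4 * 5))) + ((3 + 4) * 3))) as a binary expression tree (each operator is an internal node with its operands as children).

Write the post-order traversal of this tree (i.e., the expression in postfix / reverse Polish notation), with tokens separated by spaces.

Post-order on an expression tree gives postfix notation: for each operator, emit left operand, right operand, then the operator.

1 2 6 2 + 8 4 5 * + - 3 4 + 3 * + + -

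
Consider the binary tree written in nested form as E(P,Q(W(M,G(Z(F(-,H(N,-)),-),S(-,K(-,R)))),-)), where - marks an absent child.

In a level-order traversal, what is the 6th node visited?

G

Level-order visits nodes level by level from the root, left to right within each level.
Level 0: E
Level 1: P, Q
Level 2: W
Level 3: M, G
Level 4: Z, S
Level 5: F, K
Level 6: H, R
Level 7: N
Full level-order sequence: E, P, Q, W, M, G, Z, S, F, K, H, R, N.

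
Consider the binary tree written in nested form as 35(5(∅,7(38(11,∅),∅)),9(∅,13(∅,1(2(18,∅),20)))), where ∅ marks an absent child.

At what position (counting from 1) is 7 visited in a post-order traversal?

3

Post-order visits the left subtree, then the right subtree, then the node.
At 35: go left to 5.
  At 5: no left child.
  At 5: go right to 7.
    At 7: go left to 38.
      At 38: go left to 11.
        11 is a leaf — visit 11.
      At 38: no right child.
      Visit 38.
    At 7: no right child.
    Visit 7.
  Visit 5.
At 35: go right to 9.
  At 9: no left child.
  At 9: go right to 13.
    At 13: no left child.
    At 13: go right to 1.
      At 1: go left to 2.
        At 2: go left to 18.
          18 is a leaf — visit 18.
        At 2: no right child.
        Visit 2.
      At 1: go right to 20.
        20 is a leaf — visit 20.
      Visit 1.
    Visit 13.
  Visit 9.
Visit 35.
Full post-order sequence: 11, 38, 7, 5, 18, 2, 20, 1, 13, 9, 35.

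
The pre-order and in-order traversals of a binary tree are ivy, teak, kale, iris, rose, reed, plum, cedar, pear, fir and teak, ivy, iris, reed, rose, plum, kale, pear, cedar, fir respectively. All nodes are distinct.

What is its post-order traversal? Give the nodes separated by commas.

The first element of pre-order is the root; it splits in-order into left and right subtrees.
Root ivy: left subtree has 1 node {teak}, right has 8 {iris, reed, rose, plum, kale, pear, cedar, fir}.
  Root kale: left subtree has 4 nodes {iris, reed, rose, plum}, right has 3 {pear, cedar, fir}.
    Root iris: left subtree has 0 nodes { }, right has 3 {reed, rose, plum}.
      Root rose: left subtree has 1 node {reed}, right has 1 {plum}.
    Root cedar: left subtree has 1 node {pear}, right has 1 {fir}.

teak, reed, plum, rose, iris, pear, fir, cedar, kale, ivy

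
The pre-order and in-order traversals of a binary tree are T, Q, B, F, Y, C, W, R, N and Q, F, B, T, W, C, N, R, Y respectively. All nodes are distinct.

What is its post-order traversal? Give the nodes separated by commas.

F, B, Q, W, N, R, C, Y, T

The first element of pre-order is the root; it splits in-order into left and right subtrees.
Root T: left subtree has 3 nodes {Q, F, B}, right has 5 {W, C, N, R, Y}.
  Root Q: left subtree has 0 nodes { }, right has 2 {F, B}.
    Root B: left subtree has 1 node {F}, right has 0 { }.
  Root Y: left subtree has 4 nodes {W, C, N, R}, right has 0 { }.
    Root C: left subtree has 1 node {W}, right has 2 {N, R}.
      Root R: left subtree has 1 node {N}, right has 0 { }.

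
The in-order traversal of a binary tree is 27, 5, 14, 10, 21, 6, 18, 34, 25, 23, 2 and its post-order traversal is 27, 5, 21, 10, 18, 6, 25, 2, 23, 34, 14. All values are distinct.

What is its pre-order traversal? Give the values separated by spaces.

The last element of post-order is the root; it splits in-order into left and right subtrees.
Root 14: left subtree has 2 nodes {27, 5}, right has 8 {10, 21, 6, 18, 34, 25, 23, 2}.
  Root 5: left subtree has 1 node {27}, right has 0 { }.
  Root 34: left subtree has 4 nodes {10, 21, 6, 18}, right has 3 {25, 23, 2}.
    Root 6: left subtree has 2 nodes {10, 21}, right has 1 {18}.
      Root 10: left subtree has 0 nodes { }, right has 1 {21}.
    Root 23: left subtree has 1 node {25}, right has 1 {2}.

14 5 27 34 6 10 21 18 23 25 2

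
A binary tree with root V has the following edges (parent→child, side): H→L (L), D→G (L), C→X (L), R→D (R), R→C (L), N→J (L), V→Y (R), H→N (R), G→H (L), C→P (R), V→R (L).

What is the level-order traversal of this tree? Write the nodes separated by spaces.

Level-order visits nodes level by level from the root, left to right within each level.
Level 0: V
Level 1: R, Y
Level 2: C, D
Level 3: X, P, G
Level 4: H
Level 5: L, N
Level 6: J

V R Y C D X P G H L N J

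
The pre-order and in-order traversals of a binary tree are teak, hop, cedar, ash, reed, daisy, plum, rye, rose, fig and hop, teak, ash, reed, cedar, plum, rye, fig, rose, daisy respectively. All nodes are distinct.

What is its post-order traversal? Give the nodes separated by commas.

hop, reed, ash, fig, rose, rye, plum, daisy, cedar, teak

The first element of pre-order is the root; it splits in-order into left and right subtrees.
Root teak: left subtree has 1 node {hop}, right has 8 {ash, reed, cedar, plum, rye, fig, rose, daisy}.
  Root cedar: left subtree has 2 nodes {ash, reed}, right has 5 {plum, rye, fig, rose, daisy}.
    Root ash: left subtree has 0 nodes { }, right has 1 {reed}.
    Root daisy: left subtree has 4 nodes {plum, rye, fig, rose}, right has 0 { }.
      Root plum: left subtree has 0 nodes { }, right has 3 {rye, fig, rose}.
        Root rye: left subtree has 0 nodes { }, right has 2 {fig, rose}.
          Root rose: left subtree has 1 node {fig}, right has 0 { }.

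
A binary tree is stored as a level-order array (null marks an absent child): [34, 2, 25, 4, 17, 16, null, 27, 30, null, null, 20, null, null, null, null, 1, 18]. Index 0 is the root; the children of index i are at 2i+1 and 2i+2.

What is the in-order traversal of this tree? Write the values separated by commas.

In-order visits the left subtree, then the node, then the right subtree.
At 34: go left to 2.
  At 2: go left to 4.
    At 4: go left to 27.
      At 27: no left child.
      Visit 27.
      At 27: go right to 1.
        1 is a leaf — visit 1.
    Visit 4.
    At 4: go right to 30.
      At 30: go left to 18.
        18 is a leaf — visit 18.
      Visit 30.
      At 30: no right child.
  Visit 2.
  At 2: go right to 17.
    17 is a leaf — visit 17.
Visit 34.
At 34: go right to 25.
  At 25: go left to 16.
    At 16: go left to 20.
      20 is a leaf — visit 20.
    Visit 16.
    At 16: no right child.
  Visit 25.
  At 25: no right child.

27, 1, 4, 18, 30, 2, 17, 34, 20, 16, 25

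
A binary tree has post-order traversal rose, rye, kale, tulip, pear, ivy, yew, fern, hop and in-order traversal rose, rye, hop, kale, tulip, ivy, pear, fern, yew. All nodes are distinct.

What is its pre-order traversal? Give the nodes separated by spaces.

The last element of post-order is the root; it splits in-order into left and right subtrees.
Root hop: left subtree has 2 nodes {rose, rye}, right has 6 {kale, tulip, ivy, pear, fern, yew}.
  Root rye: left subtree has 1 node {rose}, right has 0 { }.
  Root fern: left subtree has 4 nodes {kale, tulip, ivy, pear}, right has 1 {yew}.
    Root ivy: left subtree has 2 nodes {kale, tulip}, right has 1 {pear}.
      Root tulip: left subtree has 1 node {kale}, right has 0 { }.

hop rye rose fern ivy tulip kale pear yew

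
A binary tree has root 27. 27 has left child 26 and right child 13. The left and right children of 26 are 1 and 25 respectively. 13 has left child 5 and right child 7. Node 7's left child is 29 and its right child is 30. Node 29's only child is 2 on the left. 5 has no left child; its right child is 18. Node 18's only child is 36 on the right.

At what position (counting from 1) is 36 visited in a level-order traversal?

11

Level-order visits nodes level by level from the root, left to right within each level.
Level 0: 27
Level 1: 26, 13
Level 2: 1, 25, 5, 7
Level 3: 18, 29, 30
Level 4: 36, 2
Full level-order sequence: 27, 26, 13, 1, 25, 5, 7, 18, 29, 30, 36, 2.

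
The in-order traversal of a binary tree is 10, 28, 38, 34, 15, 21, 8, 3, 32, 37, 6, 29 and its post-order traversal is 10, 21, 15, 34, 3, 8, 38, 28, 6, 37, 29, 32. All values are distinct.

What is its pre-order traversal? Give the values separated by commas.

The last element of post-order is the root; it splits in-order into left and right subtrees.
Root 32: left subtree has 8 nodes {10, 28, 38, 34, 15, 21, 8, 3}, right has 3 {37, 6, 29}.
  Root 28: left subtree has 1 node {10}, right has 6 {38, 34, 15, 21, 8, 3}.
    Root 38: left subtree has 0 nodes { }, right has 5 {34, 15, 21, 8, 3}.
      Root 8: left subtree has 3 nodes {34, 15, 21}, right has 1 {3}.
        Root 34: left subtree has 0 nodes { }, right has 2 {15, 21}.
          Root 15: left subtree has 0 nodes { }, right has 1 {21}.
  Root 29: left subtree has 2 nodes {37, 6}, right has 0 { }.
    Root 37: left subtree has 0 nodes { }, right has 1 {6}.

32, 28, 10, 38, 8, 34, 15, 21, 3, 29, 37, 6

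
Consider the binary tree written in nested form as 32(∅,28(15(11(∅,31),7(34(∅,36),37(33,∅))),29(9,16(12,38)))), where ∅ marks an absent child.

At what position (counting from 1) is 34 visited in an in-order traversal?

In-order visits the left subtree, then the node, then the right subtree.
At 32: no left child.
Visit 32.
At 32: go right to 28.
  At 28: go left to 15.
    At 15: go left to 11.
      At 11: no left child.
      Visit 11.
      At 11: go right to 31.
        31 is a leaf — visit 31.
    Visit 15.
    At 15: go right to 7.
      At 7: go left to 34.
        At 34: no left child.
        Visit 34.
        At 34: go right to 36.
          36 is a leaf — visit 36.
      Visit 7.
      At 7: go right to 37.
        At 37: go left to 33.
          33 is a leaf — visit 33.
        Visit 37.
        At 37: no right child.
  Visit 28.
  At 28: go right to 29.
    At 29: go left to 9.
      9 is a leaf — visit 9.
    Visit 29.
    At 29: go right to 16.
      At 16: go left to 12.
        12 is a leaf — visit 12.
      Visit 16.
      At 16: go right to 38.
        38 is a leaf — visit 38.
Full in-order sequence: 32, 11, 31, 15, 34, 36, 7, 33, 37, 28, 9, 29, 12, 16, 38.

5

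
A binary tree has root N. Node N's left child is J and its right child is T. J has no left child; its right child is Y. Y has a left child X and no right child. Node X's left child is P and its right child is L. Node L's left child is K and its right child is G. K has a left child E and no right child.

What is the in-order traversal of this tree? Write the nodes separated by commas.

J, P, X, E, K, L, G, Y, N, T

In-order visits the left subtree, then the node, then the right subtree.
At N: go left to J.
  At J: no left child.
  Visit J.
  At J: go right to Y.
    At Y: go left to X.
      At X: go left to P.
        P is a leaf — visit P.
      Visit X.
      At X: go right to L.
        At L: go left to K.
          At K: go left to E.
            E is a leaf — visit E.
          Visit K.
          At K: no right child.
        Visit L.
        At L: go right to G.
          G is a leaf — visit G.
    Visit Y.
    At Y: no right child.
Visit N.
At N: go right to T.
  T is a leaf — visit T.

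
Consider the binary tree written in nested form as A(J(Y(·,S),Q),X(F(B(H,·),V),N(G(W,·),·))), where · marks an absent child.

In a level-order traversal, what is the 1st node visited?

A

Level-order visits nodes level by level from the root, left to right within each level.
Level 0: A
Level 1: J, X
Level 2: Y, Q, F, N
Level 3: S, B, V, G
Level 4: H, W
Full level-order sequence: A, J, X, Y, Q, F, N, S, B, V, G, H, W.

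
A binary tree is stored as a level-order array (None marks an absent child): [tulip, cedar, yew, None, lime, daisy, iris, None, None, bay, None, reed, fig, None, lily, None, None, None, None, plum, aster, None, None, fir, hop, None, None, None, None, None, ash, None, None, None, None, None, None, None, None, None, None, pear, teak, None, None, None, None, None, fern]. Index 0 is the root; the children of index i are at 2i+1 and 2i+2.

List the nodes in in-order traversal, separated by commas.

cedar, plum, bay, pear, aster, teak, lime, tulip, fir, fern, reed, hop, daisy, fig, yew, iris, lily, ash

In-order visits the left subtree, then the node, then the right subtree.
At tulip: go left to cedar.
  At cedar: no left child.
  Visit cedar.
  At cedar: go right to lime.
    At lime: go left to bay.
      At bay: go left to plum.
        plum is a leaf — visit plum.
      Visit bay.
      At bay: go right to aster.
        At aster: go left to pear.
          pear is a leaf — visit pear.
        Visit aster.
        At aster: go right to teak.
          teak is a leaf — visit teak.
    Visit lime.
    At lime: no right child.
Visit tulip.
At tulip: go right to yew.
  At yew: go left to daisy.
    At daisy: go left to reed.
      At reed: go left to fir.
        At fir: no left child.
        Visit fir.
        At fir: go right to fern.
          fern is a leaf — visit fern.
      Visit reed.
      At reed: go right to hop.
        hop is a leaf — visit hop.
    Visit daisy.
    At daisy: go right to fig.
      fig is a leaf — visit fig.
  Visit yew.
  At yew: go right to iris.
    At iris: no left child.
    Visit iris.
    At iris: go right to lily.
      At lily: no left child.
      Visit lily.
      At lily: go right to ash.
        ash is a leaf — visit ash.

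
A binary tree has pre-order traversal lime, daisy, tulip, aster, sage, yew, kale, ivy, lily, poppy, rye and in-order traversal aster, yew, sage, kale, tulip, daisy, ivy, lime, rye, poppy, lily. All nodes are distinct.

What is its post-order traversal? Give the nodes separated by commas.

The first element of pre-order is the root; it splits in-order into left and right subtrees.
Root lime: left subtree has 7 nodes {aster, yew, sage, kale, tulip, daisy, ivy}, right has 3 {rye, poppy, lily}.
  Root daisy: left subtree has 5 nodes {aster, yew, sage, kale, tulip}, right has 1 {ivy}.
    Root tulip: left subtree has 4 nodes {aster, yew, sage, kale}, right has 0 { }.
      Root aster: left subtree has 0 nodes { }, right has 3 {yew, sage, kale}.
        Root sage: left subtree has 1 node {yew}, right has 1 {kale}.
  Root lily: left subtree has 2 nodes {rye, poppy}, right has 0 { }.
    Root poppy: left subtree has 1 node {rye}, right has 0 { }.

yew, kale, sage, aster, tulip, ivy, daisy, rye, poppy, lily, lime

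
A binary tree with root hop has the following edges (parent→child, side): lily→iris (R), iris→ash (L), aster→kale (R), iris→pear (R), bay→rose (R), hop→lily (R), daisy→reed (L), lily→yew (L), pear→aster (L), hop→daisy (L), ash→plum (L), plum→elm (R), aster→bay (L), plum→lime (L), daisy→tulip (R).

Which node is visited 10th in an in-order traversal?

In-order visits the left subtree, then the node, then the right subtree.
At hop: go left to daisy.
  At daisy: go left to reed.
    reed is a leaf — visit reed.
  Visit daisy.
  At daisy: go right to tulip.
    tulip is a leaf — visit tulip.
Visit hop.
At hop: go right to lily.
  At lily: go left to yew.
    yew is a leaf — visit yew.
  Visit lily.
  At lily: go right to iris.
    At iris: go left to ash.
      At ash: go left to plum.
        At plum: go left to lime.
          lime is a leaf — visit lime.
        Visit plum.
        At plum: go right to elm.
          elm is a leaf — visit elm.
      Visit ash.
      At ash: no right child.
    Visit iris.
    At iris: go right to pear.
      At pear: go left to aster.
        At aster: go left to bay.
          At bay: no left child.
          Visit bay.
          At bay: go right to rose.
            rose is a leaf — visit rose.
        Visit aster.
        At aster: go right to kale.
          kale is a leaf — visit kale.
      Visit pear.
      At pear: no right child.
Full in-order sequence: reed, daisy, tulip, hop, yew, lily, lime, plum, elm, ash, iris, bay, rose, aster, kale, pear.

ash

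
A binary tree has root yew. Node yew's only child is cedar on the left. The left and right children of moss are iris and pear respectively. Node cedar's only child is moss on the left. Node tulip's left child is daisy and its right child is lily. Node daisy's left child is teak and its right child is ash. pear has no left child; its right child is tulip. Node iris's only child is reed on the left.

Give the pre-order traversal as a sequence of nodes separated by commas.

Pre-order visits the node, then its left subtree, then its right subtree.
Visit yew.
At yew: go left to cedar.
  Visit cedar.
  At cedar: go left to moss.
    Visit moss.
    At moss: go left to iris.
      Visit iris.
      At iris: go left to reed.
        reed is a leaf — visit reed.
      At iris: no right child.
    At moss: go right to pear.
      Visit pear.
      At pear: no left child.
      At pear: go right to tulip.
        Visit tulip.
        At tulip: go left to daisy.
          Visit daisy.
          At daisy: go left to teak.
            teak is a leaf — visit teak.
          At daisy: go right to ash.
            ash is a leaf — visit ash.
        At tulip: go right to lily.
          lily is a leaf — visit lily.
  At cedar: no right child.
At yew: no right child.

yew, cedar, moss, iris, reed, pear, tulip, daisy, teak, ash, lily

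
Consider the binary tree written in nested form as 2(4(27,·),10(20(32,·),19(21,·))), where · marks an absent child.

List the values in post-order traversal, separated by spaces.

Post-order visits the left subtree, then the right subtree, then the node.
At 2: go left to 4.
  At 4: go left to 27.
    27 is a leaf — visit 27.
  At 4: no right child.
  Visit 4.
At 2: go right to 10.
  At 10: go left to 20.
    At 20: go left to 32.
      32 is a leaf — visit 32.
    At 20: no right child.
    Visit 20.
  At 10: go right to 19.
    At 19: go left to 21.
      21 is a leaf — visit 21.
    At 19: no right child.
    Visit 19.
  Visit 10.
Visit 2.

27 4 32 20 21 19 10 2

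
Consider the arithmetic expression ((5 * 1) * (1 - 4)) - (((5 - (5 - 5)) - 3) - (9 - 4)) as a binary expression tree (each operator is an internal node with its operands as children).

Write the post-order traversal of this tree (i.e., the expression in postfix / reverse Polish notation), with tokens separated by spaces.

5 1 * 1 4 - * 5 5 5 - - 3 - 9 4 - - -

Post-order on an expression tree gives postfix notation: for each operator, emit left operand, right operand, then the operator.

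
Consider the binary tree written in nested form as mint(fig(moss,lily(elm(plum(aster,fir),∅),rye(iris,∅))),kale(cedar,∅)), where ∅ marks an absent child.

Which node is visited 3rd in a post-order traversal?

Post-order visits the left subtree, then the right subtree, then the node.
At mint: go left to fig.
  At fig: go left to moss.
    moss is a leaf — visit moss.
  At fig: go right to lily.
    At lily: go left to elm.
      At elm: go left to plum.
        At plum: go left to aster.
          aster is a leaf — visit aster.
        At plum: go right to fir.
          fir is a leaf — visit fir.
        Visit plum.
      At elm: no right child.
      Visit elm.
    At lily: go right to rye.
      At rye: go left to iris.
        iris is a leaf — visit iris.
      At rye: no right child.
      Visit rye.
    Visit lily.
  Visit fig.
At mint: go right to kale.
  At kale: go left to cedar.
    cedar is a leaf — visit cedar.
  At kale: no right child.
  Visit kale.
Visit mint.
Full post-order sequence: moss, aster, fir, plum, elm, iris, rye, lily, fig, cedar, kale, mint.

fir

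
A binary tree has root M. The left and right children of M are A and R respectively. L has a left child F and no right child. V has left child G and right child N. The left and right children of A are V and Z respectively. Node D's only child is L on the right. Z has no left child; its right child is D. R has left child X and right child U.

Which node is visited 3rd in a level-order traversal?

Level-order visits nodes level by level from the root, left to right within each level.
Level 0: M
Level 1: A, R
Level 2: V, Z, X, U
Level 3: G, N, D
Level 4: L
Level 5: F
Full level-order sequence: M, A, R, V, Z, X, U, G, N, D, L, F.

R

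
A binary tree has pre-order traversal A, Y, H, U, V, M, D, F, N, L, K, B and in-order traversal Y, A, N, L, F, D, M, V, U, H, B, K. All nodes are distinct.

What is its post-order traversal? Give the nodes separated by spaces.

The first element of pre-order is the root; it splits in-order into left and right subtrees.
Root A: left subtree has 1 node {Y}, right has 10 {N, L, F, D, M, V, U, H, B, K}.
  Root H: left subtree has 7 nodes {N, L, F, D, M, V, U}, right has 2 {B, K}.
    Root U: left subtree has 6 nodes {N, L, F, D, M, V}, right has 0 { }.
      Root V: left subtree has 5 nodes {N, L, F, D, M}, right has 0 { }.
        Root M: left subtree has 4 nodes {N, L, F, D}, right has 0 { }.
          Root D: left subtree has 3 nodes {N, L, F}, right has 0 { }.
            Root F: left subtree has 2 nodes {N, L}, right has 0 { }.
              Root N: left subtree has 0 nodes { }, right has 1 {L}.
    Root K: left subtree has 1 node {B}, right has 0 { }.

Y L N F D M V U B K H A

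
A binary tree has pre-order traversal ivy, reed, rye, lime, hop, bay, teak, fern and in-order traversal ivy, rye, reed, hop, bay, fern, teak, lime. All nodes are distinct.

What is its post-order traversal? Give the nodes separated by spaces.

The first element of pre-order is the root; it splits in-order into left and right subtrees.
Root ivy: left subtree has 0 nodes { }, right has 7 {rye, reed, hop, bay, fern, teak, lime}.
  Root reed: left subtree has 1 node {rye}, right has 5 {hop, bay, fern, teak, lime}.
    Root lime: left subtree has 4 nodes {hop, bay, fern, teak}, right has 0 { }.
      Root hop: left subtree has 0 nodes { }, right has 3 {bay, fern, teak}.
        Root bay: left subtree has 0 nodes { }, right has 2 {fern, teak}.
          Root teak: left subtree has 1 node {fern}, right has 0 { }.

rye fern teak bay hop lime reed ivy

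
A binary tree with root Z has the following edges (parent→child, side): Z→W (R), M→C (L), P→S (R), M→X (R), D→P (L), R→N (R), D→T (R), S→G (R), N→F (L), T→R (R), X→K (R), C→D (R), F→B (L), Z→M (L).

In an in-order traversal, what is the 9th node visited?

In-order visits the left subtree, then the node, then the right subtree.
At Z: go left to M.
  At M: go left to C.
    At C: no left child.
    Visit C.
    At C: go right to D.
      At D: go left to P.
        At P: no left child.
        Visit P.
        At P: go right to S.
          At S: no left child.
          Visit S.
          At S: go right to G.
            G is a leaf — visit G.
      Visit D.
      At D: go right to T.
        At T: no left child.
        Visit T.
        At T: go right to R.
          At R: no left child.
          Visit R.
          At R: go right to N.
            At N: go left to F.
              At F: go left to B.
                B is a leaf — visit B.
              Visit F.
              At F: no right child.
            Visit N.
            At N: no right child.
  Visit M.
  At M: go right to X.
    At X: no left child.
    Visit X.
    At X: go right to K.
      K is a leaf — visit K.
Visit Z.
At Z: go right to W.
  W is a leaf — visit W.
Full in-order sequence: C, P, S, G, D, T, R, B, F, N, M, X, K, Z, W.

F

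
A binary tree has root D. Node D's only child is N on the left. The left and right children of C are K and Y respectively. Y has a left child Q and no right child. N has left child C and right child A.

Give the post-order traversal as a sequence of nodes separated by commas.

Post-order visits the left subtree, then the right subtree, then the node.
At D: go left to N.
  At N: go left to C.
    At C: go left to K.
      K is a leaf — visit K.
    At C: go right to Y.
      At Y: go left to Q.
        Q is a leaf — visit Q.
      At Y: no right child.
      Visit Y.
    Visit C.
  At N: go right to A.
    A is a leaf — visit A.
  Visit N.
At D: no right child.
Visit D.

K, Q, Y, C, A, N, D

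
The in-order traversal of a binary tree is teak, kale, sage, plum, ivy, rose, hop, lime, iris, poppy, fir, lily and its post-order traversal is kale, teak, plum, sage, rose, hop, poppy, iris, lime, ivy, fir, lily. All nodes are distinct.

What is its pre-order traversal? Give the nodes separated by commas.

The last element of post-order is the root; it splits in-order into left and right subtrees.
Root lily: left subtree has 11 nodes {teak, kale, sage, plum, ivy, rose, hop, lime, iris, poppy, fir}, right has 0 { }.
  Root fir: left subtree has 10 nodes {teak, kale, sage, plum, ivy, rose, hop, lime, iris, poppy}, right has 0 { }.
    Root ivy: left subtree has 4 nodes {teak, kale, sage, plum}, right has 5 {rose, hop, lime, iris, poppy}.
      Root sage: left subtree has 2 nodes {teak, kale}, right has 1 {plum}.
        Root teak: left subtree has 0 nodes { }, right has 1 {kale}.
      Root lime: left subtree has 2 nodes {rose, hop}, right has 2 {iris, poppy}.
        Root hop: left subtree has 1 node {rose}, right has 0 { }.
        Root iris: left subtree has 0 nodes { }, right has 1 {poppy}.

lily, fir, ivy, sage, teak, kale, plum, lime, hop, rose, iris, poppy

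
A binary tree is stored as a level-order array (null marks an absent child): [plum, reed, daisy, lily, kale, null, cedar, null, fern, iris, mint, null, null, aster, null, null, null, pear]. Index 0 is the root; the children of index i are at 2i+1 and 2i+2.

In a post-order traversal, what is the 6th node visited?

kale

Post-order visits the left subtree, then the right subtree, then the node.
At plum: go left to reed.
  At reed: go left to lily.
    At lily: no left child.
    At lily: go right to fern.
      At fern: go left to pear.
        pear is a leaf — visit pear.
      At fern: no right child.
      Visit fern.
    Visit lily.
  At reed: go right to kale.
    At kale: go left to iris.
      iris is a leaf — visit iris.
    At kale: go right to mint.
      mint is a leaf — visit mint.
    Visit kale.
  Visit reed.
At plum: go right to daisy.
  At daisy: no left child.
  At daisy: go right to cedar.
    At cedar: go left to aster.
      aster is a leaf — visit aster.
    At cedar: no right child.
    Visit cedar.
  Visit daisy.
Visit plum.
Full post-order sequence: pear, fern, lily, iris, mint, kale, reed, aster, cedar, daisy, plum.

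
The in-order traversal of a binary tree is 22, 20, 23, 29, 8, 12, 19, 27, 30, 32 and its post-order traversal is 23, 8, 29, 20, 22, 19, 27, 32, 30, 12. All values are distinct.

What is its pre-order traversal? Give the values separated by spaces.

12 22 20 29 23 8 30 27 19 32

The last element of post-order is the root; it splits in-order into left and right subtrees.
Root 12: left subtree has 5 nodes {22, 20, 23, 29, 8}, right has 4 {19, 27, 30, 32}.
  Root 22: left subtree has 0 nodes { }, right has 4 {20, 23, 29, 8}.
    Root 20: left subtree has 0 nodes { }, right has 3 {23, 29, 8}.
      Root 29: left subtree has 1 node {23}, right has 1 {8}.
  Root 30: left subtree has 2 nodes {19, 27}, right has 1 {32}.
    Root 27: left subtree has 1 node {19}, right has 0 { }.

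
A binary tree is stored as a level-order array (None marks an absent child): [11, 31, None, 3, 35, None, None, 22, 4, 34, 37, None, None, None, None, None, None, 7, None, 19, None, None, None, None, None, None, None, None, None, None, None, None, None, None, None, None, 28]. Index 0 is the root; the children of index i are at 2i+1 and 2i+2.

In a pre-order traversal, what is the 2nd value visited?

Pre-order visits the node, then its left subtree, then its right subtree.
Visit 11.
At 11: go left to 31.
  Visit 31.
  At 31: go left to 3.
    Visit 3.
    At 3: go left to 22.
      22 is a leaf — visit 22.
    At 3: go right to 4.
      Visit 4.
      At 4: go left to 7.
        Visit 7.
        At 7: no left child.
        At 7: go right to 28.
          28 is a leaf — visit 28.
      At 4: no right child.
  At 31: go right to 35.
    Visit 35.
    At 35: go left to 34.
      Visit 34.
      At 34: go left to 19.
        19 is a leaf — visit 19.
      At 34: no right child.
    At 35: go right to 37.
      37 is a leaf — visit 37.
At 11: no right child.
Full pre-order sequence: 11, 31, 3, 22, 4, 7, 28, 35, 34, 19, 37.

31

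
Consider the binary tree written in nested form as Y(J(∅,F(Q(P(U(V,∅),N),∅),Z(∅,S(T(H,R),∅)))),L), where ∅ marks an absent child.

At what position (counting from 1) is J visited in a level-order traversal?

2

Level-order visits nodes level by level from the root, left to right within each level.
Level 0: Y
Level 1: J, L
Level 2: F
Level 3: Q, Z
Level 4: P, S
Level 5: U, N, T
Level 6: V, H, R
Full level-order sequence: Y, J, L, F, Q, Z, P, S, U, N, T, V, H, R.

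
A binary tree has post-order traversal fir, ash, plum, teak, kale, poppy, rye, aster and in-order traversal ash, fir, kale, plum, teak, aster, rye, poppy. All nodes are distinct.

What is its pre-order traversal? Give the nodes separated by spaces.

The last element of post-order is the root; it splits in-order into left and right subtrees.
Root aster: left subtree has 5 nodes {ash, fir, kale, plum, teak}, right has 2 {rye, poppy}.
  Root kale: left subtree has 2 nodes {ash, fir}, right has 2 {plum, teak}.
    Root ash: left subtree has 0 nodes { }, right has 1 {fir}.
    Root teak: left subtree has 1 node {plum}, right has 0 { }.
  Root rye: left subtree has 0 nodes { }, right has 1 {poppy}.

aster kale ash fir teak plum rye poppy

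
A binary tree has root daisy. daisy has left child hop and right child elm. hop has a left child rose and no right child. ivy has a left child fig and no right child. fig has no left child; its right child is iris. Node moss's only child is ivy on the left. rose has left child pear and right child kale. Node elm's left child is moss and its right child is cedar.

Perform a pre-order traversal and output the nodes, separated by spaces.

daisy hop rose pear kale elm moss ivy fig iris cedar

Pre-order visits the node, then its left subtree, then its right subtree.
Visit daisy.
At daisy: go left to hop.
  Visit hop.
  At hop: go left to rose.
    Visit rose.
    At rose: go left to pear.
      pear is a leaf — visit pear.
    At rose: go right to kale.
      kale is a leaf — visit kale.
  At hop: no right child.
At daisy: go right to elm.
  Visit elm.
  At elm: go left to moss.
    Visit moss.
    At moss: go left to ivy.
      Visit ivy.
      At ivy: go left to fig.
        Visit fig.
        At fig: no left child.
        At fig: go right to iris.
          iris is a leaf — visit iris.
      At ivy: no right child.
    At moss: no right child.
  At elm: go right to cedar.
    cedar is a leaf — visit cedar.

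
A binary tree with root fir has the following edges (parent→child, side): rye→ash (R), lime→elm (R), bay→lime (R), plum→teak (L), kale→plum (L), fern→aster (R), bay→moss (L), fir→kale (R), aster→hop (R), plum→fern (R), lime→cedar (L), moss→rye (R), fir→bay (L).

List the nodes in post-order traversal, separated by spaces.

ash rye moss cedar elm lime bay teak hop aster fern plum kale fir

Post-order visits the left subtree, then the right subtree, then the node.
At fir: go left to bay.
  At bay: go left to moss.
    At moss: no left child.
    At moss: go right to rye.
      At rye: no left child.
      At rye: go right to ash.
        ash is a leaf — visit ash.
      Visit rye.
    Visit moss.
  At bay: go right to lime.
    At lime: go left to cedar.
      cedar is a leaf — visit cedar.
    At lime: go right to elm.
      elm is a leaf — visit elm.
    Visit lime.
  Visit bay.
At fir: go right to kale.
  At kale: go left to plum.
    At plum: go left to teak.
      teak is a leaf — visit teak.
    At plum: go right to fern.
      At fern: no left child.
      At fern: go right to aster.
        At aster: no left child.
        At aster: go right to hop.
          hop is a leaf — visit hop.
        Visit aster.
      Visit fern.
    Visit plum.
  At kale: no right child.
  Visit kale.
Visit fir.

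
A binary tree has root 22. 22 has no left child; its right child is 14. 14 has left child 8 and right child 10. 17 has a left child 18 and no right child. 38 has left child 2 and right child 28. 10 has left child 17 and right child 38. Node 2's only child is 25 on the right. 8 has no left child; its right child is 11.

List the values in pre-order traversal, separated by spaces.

22 14 8 11 10 17 18 38 2 25 28

Pre-order visits the node, then its left subtree, then its right subtree.
Visit 22.
At 22: no left child.
At 22: go right to 14.
  Visit 14.
  At 14: go left to 8.
    Visit 8.
    At 8: no left child.
    At 8: go right to 11.
      11 is a leaf — visit 11.
  At 14: go right to 10.
    Visit 10.
    At 10: go left to 17.
      Visit 17.
      At 17: go left to 18.
        18 is a leaf — visit 18.
      At 17: no right child.
    At 10: go right to 38.
      Visit 38.
      At 38: go left to 2.
        Visit 2.
        At 2: no left child.
        At 2: go right to 25.
          25 is a leaf — visit 25.
      At 38: go right to 28.
        28 is a leaf — visit 28.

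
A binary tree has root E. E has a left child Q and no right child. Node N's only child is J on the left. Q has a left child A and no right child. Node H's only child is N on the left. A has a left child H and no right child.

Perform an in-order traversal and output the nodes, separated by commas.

J, N, H, A, Q, E

In-order visits the left subtree, then the node, then the right subtree.
At E: go left to Q.
  At Q: go left to A.
    At A: go left to H.
      At H: go left to N.
        At N: go left to J.
          J is a leaf — visit J.
        Visit N.
        At N: no right child.
      Visit H.
      At H: no right child.
    Visit A.
    At A: no right child.
  Visit Q.
  At Q: no right child.
Visit E.
At E: no right child.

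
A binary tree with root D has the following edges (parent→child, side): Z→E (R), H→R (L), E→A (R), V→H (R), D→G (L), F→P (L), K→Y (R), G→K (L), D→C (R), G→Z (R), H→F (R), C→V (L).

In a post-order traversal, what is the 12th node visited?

Post-order visits the left subtree, then the right subtree, then the node.
At D: go left to G.
  At G: go left to K.
    At K: no left child.
    At K: go right to Y.
      Y is a leaf — visit Y.
    Visit K.
  At G: go right to Z.
    At Z: no left child.
    At Z: go right to E.
      At E: no left child.
      At E: go right to A.
        A is a leaf — visit A.
      Visit E.
    Visit Z.
  Visit G.
At D: go right to C.
  At C: go left to V.
    At V: no left child.
    At V: go right to H.
      At H: go left to R.
        R is a leaf — visit R.
      At H: go right to F.
        At F: go left to P.
          P is a leaf — visit P.
        At F: no right child.
        Visit F.
      Visit H.
    Visit V.
  At C: no right child.
  Visit C.
Visit D.
Full post-order sequence: Y, K, A, E, Z, G, R, P, F, H, V, C, D.

C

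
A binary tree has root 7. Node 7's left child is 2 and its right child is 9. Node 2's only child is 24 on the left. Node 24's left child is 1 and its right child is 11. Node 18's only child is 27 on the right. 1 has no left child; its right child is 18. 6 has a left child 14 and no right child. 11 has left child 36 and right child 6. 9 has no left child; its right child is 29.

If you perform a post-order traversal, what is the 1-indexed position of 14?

5

Post-order visits the left subtree, then the right subtree, then the node.
At 7: go left to 2.
  At 2: go left to 24.
    At 24: go left to 1.
      At 1: no left child.
      At 1: go right to 18.
        At 18: no left child.
        At 18: go right to 27.
          27 is a leaf — visit 27.
        Visit 18.
      Visit 1.
    At 24: go right to 11.
      At 11: go left to 36.
        36 is a leaf — visit 36.
      At 11: go right to 6.
        At 6: go left to 14.
          14 is a leaf — visit 14.
        At 6: no right child.
        Visit 6.
      Visit 11.
    Visit 24.
  At 2: no right child.
  Visit 2.
At 7: go right to 9.
  At 9: no left child.
  At 9: go right to 29.
    29 is a leaf — visit 29.
  Visit 9.
Visit 7.
Full post-order sequence: 27, 18, 1, 36, 14, 6, 11, 24, 2, 29, 9, 7.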